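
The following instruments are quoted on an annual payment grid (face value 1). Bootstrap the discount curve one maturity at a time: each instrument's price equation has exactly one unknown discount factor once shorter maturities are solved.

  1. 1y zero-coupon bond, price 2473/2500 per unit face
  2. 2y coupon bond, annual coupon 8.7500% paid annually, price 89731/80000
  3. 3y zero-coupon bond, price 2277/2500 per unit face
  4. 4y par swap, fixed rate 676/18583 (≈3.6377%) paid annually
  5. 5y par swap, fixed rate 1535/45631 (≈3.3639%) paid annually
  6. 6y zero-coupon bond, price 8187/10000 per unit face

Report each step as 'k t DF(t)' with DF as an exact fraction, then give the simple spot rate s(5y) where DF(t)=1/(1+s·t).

step 1 [1y] zero: DF = P = 2473/2500 ≈ 0.989200
step 2 [2y] bond c/1=7/80: DF=(89731/80000 − 7/80·(0.989200))/(1+7/80) = 4759/5000 ≈ 0.951800
step 3 [3y] zero: DF = P = 2277/2500 ≈ 0.910800
step 4 [4y] swap r/1=676/18583: DF=(1 − 676/18583·(0.989200+0.951800+0.910800))/(1+676/18583) = 1081/1250 ≈ 0.864800
step 5 [5y] swap r/1=1535/45631: DF=(1 − 1535/45631·(0.989200+0.951800+0.910800+0.864800))/(1+1535/45631) = 1693/2000 ≈ 0.846500
step 6 [6y] zero: DF = P = 8187/10000 ≈ 0.818700

1 1 2473/2500
2 2 4759/5000
3 3 2277/2500
4 4 1081/1250
5 5 1693/2000
6 6 8187/10000
s(5y) = (1/(1693/2000) − 1)/(5) = 307/8465 ≈ 3.6267%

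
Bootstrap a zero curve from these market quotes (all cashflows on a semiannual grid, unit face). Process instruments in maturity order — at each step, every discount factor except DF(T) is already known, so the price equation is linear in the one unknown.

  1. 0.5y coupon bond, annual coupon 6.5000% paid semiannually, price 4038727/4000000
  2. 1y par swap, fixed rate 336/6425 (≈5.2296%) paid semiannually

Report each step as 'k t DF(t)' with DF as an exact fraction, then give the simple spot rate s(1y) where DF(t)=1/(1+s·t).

1 1/2 9779/10000
2 1 1187/1250
s(1y) = (1/(1187/1250) − 1)/(1) = 63/1187 ≈ 5.3075%

step 1 [0.5y] bond c/2=13/400: DF=(4038727/4000000 − 13/400·(0))/(1+13/400) = 9779/10000 ≈ 0.977900
step 2 [1y] swap r/2=168/6425: DF=(1 − 168/6425·(0.977900))/(1+168/6425) = 1187/1250 ≈ 0.949600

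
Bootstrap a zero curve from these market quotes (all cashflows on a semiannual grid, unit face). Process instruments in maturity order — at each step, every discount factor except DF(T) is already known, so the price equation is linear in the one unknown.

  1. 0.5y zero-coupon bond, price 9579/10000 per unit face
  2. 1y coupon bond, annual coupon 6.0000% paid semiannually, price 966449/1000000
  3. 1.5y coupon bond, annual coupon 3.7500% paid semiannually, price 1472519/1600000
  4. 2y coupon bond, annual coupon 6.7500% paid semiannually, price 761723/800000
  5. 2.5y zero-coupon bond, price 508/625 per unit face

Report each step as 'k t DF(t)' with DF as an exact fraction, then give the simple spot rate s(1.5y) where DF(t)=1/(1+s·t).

step 1 [0.5y] zero: DF = P = 9579/10000 ≈ 0.957900
step 2 [1y] bond c/2=3/100: DF=(966449/1000000 − 3/100·(0.957900))/(1+3/100) = 569/625 ≈ 0.910400
step 3 [1.5y] bond c/2=3/160: DF=(1472519/1600000 − 3/160·(0.957900+0.910400))/(1+3/160) = 869/1000 ≈ 0.869000
step 4 [2y] bond c/2=27/800: DF=(761723/800000 − 27/800·(0.957900+0.910400+0.869000))/(1+27/800) = 8317/10000 ≈ 0.831700
step 5 [2.5y] zero: DF = P = 508/625 ≈ 0.812800

1 1/2 9579/10000
2 1 569/625
3 3/2 869/1000
4 2 8317/10000
5 5/2 508/625
s(1.5y) = (1/(869/1000) − 1)/(3/2) = 262/2607 ≈ 10.0499%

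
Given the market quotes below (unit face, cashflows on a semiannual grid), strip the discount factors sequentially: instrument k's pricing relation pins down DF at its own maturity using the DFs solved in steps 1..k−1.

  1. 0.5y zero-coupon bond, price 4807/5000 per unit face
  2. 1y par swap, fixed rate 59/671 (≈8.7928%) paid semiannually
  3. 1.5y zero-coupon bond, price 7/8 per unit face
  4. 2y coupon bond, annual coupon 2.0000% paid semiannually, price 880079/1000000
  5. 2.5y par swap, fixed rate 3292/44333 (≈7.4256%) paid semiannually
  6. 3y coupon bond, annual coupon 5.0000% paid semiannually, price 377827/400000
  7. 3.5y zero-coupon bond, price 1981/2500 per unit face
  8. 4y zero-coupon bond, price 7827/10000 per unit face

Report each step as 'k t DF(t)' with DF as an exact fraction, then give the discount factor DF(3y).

step 1 [0.5y] zero: DF = P = 4807/5000 ≈ 0.961400
step 2 [1y] swap r/2=59/1342: DF=(1 − 59/1342·(0.961400))/(1+59/1342) = 4587/5000 ≈ 0.917400
step 3 [1.5y] zero: DF = P = 7/8 ≈ 0.875000
step 4 [2y] bond c/2=1/100: DF=(880079/1000000 − 1/100·(0.961400+0.917400+0.875000))/(1+1/100) = 8441/10000 ≈ 0.844100
step 5 [2.5y] swap r/2=1646/44333: DF=(1 − 1646/44333·(0.961400+0.917400+0.875000+0.844100))/(1+1646/44333) = 4177/5000 ≈ 0.835400
step 6 [3y] bond c/2=1/40: DF=(377827/400000 − 1/40·(0.961400+0.917400+0.875000+0.844100+0.835400))/(1+1/40) = 4067/5000 ≈ 0.813400
step 7 [3.5y] zero: DF = P = 1981/2500 ≈ 0.792400
step 8 [4y] zero: DF = P = 7827/10000 ≈ 0.782700

1 1/2 4807/5000
2 1 4587/5000
3 3/2 7/8
4 2 8441/10000
5 5/2 4177/5000
6 3 4067/5000
7 7/2 1981/2500
8 4 7827/10000
DF(3y) = 4067/5000 ≈ 0.813400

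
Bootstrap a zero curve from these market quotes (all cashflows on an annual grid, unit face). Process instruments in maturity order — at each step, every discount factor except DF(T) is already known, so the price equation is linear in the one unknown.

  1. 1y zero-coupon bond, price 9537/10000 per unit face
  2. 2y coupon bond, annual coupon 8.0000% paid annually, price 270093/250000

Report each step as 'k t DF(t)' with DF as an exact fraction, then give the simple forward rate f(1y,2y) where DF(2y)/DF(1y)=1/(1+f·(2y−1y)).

step 1 [1y] zero: DF = P = 9537/10000 ≈ 0.953700
step 2 [2y] bond c/1=2/25: DF=(270093/250000 − 2/25·(0.953700))/(1+2/25) = 9297/10000 ≈ 0.929700

1 1 9537/10000
2 2 9297/10000
f(1y,2y) = ((9537/10000)/(9297/10000) − 1)/(1) = 80/3099 ≈ 2.5815%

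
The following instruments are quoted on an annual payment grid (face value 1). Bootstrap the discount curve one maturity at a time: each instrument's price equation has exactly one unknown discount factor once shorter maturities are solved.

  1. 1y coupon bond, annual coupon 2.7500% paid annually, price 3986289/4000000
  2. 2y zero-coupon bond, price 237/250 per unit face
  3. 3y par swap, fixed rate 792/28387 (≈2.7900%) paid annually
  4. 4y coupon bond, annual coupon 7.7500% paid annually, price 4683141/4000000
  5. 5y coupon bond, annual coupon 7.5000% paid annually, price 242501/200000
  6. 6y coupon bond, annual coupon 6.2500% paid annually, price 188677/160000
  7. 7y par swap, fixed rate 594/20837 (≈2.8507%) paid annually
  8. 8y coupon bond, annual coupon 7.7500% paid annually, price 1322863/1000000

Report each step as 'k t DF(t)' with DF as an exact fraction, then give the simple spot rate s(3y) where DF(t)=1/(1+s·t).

step 1 [1y] bond c/1=11/400: DF=(3986289/4000000 − 11/400·(0))/(1+11/400) = 9699/10000 ≈ 0.969900
step 2 [2y] zero: DF = P = 237/250 ≈ 0.948000
step 3 [3y] swap r/1=792/28387: DF=(1 − 792/28387·(0.969900+0.948000))/(1+792/28387) = 1151/1250 ≈ 0.920800
step 4 [4y] bond c/1=31/400: DF=(4683141/4000000 − 31/400·(0.969900+0.948000+0.920800))/(1+31/400) = 1103/1250 ≈ 0.882400
step 5 [5y] bond c/1=3/40: DF=(242501/200000 − 3/40·(0.969900+0.948000+0.920800+0.882400))/(1+3/40) = 8683/10000 ≈ 0.868300
step 6 [6y] bond c/1=1/16: DF=(188677/160000 − 1/16·(0.969900+0.948000+0.920800+0.882400+0.868300))/(1+1/16) = 8399/10000 ≈ 0.839900
step 7 [7y] swap r/1=594/20837: DF=(1 − 594/20837·(0.969900+0.948000+0.920800+0.882400+0.868300+0.839900))/(1+594/20837) = 4109/5000 ≈ 0.821800
step 8 [8y] bond c/1=31/400: DF=(1322863/1000000 − 31/400·(0.969900+0.948000+0.920800+0.882400+0.868300+0.839900+0.821800))/(1+31/400) = 7781/10000 ≈ 0.778100

1 1 9699/10000
2 2 237/250
3 3 1151/1250
4 4 1103/1250
5 5 8683/10000
6 6 8399/10000
7 7 4109/5000
8 8 7781/10000
s(3y) = (1/(1151/1250) − 1)/(3) = 33/1151 ≈ 2.8671%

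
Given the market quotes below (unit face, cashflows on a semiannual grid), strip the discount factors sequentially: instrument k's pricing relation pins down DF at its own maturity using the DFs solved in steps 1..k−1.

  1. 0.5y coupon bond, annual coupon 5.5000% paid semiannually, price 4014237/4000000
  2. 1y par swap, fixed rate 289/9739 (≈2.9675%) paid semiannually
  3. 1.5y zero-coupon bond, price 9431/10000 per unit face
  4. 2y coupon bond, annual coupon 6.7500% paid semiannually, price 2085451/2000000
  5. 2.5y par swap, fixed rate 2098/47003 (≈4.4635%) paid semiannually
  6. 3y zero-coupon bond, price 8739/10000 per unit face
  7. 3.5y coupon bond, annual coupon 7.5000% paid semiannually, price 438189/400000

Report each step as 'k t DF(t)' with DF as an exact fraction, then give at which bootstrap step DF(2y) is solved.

step 1 [0.5y] bond c/2=11/400: DF=(4014237/4000000 − 11/400·(0))/(1+11/400) = 9767/10000 ≈ 0.976700
step 2 [1y] swap r/2=289/19478: DF=(1 − 289/19478·(0.976700))/(1+289/19478) = 9711/10000 ≈ 0.971100
step 3 [1.5y] zero: DF = P = 9431/10000 ≈ 0.943100
step 4 [2y] bond c/2=27/800: DF=(2085451/2000000 − 27/800·(0.976700+0.971100+0.943100))/(1+27/800) = 9143/10000 ≈ 0.914300
step 5 [2.5y] swap r/2=1049/47003: DF=(1 − 1049/47003·(0.976700+0.971100+0.943100+0.914300))/(1+1049/47003) = 8951/10000 ≈ 0.895100
step 6 [3y] zero: DF = P = 8739/10000 ≈ 0.873900
step 7 [3.5y] bond c/2=3/80: DF=(438189/400000 − 3/80·(0.976700+0.971100+0.943100+0.914300+0.895100+0.873900))/(1+3/80) = 534/625 ≈ 0.854400

1 1/2 9767/10000
2 1 9711/10000
3 3/2 9431/10000
4 2 9143/10000
5 5/2 8951/10000
6 3 8739/10000
7 7/2 534/625
DF(2y) is solved at step 4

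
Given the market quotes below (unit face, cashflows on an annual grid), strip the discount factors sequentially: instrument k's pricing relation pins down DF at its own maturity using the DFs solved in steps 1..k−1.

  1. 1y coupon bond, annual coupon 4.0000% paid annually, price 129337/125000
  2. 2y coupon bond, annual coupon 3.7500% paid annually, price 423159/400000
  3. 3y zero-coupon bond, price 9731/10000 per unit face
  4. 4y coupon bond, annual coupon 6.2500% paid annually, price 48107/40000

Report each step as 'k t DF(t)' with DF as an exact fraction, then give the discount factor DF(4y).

1 1 9949/10000
2 2 9837/10000
3 3 9731/10000
4 4 9583/10000
DF(4y) = 9583/10000 ≈ 0.958300

step 1 [1y] bond c/1=1/25: DF=(129337/125000 − 1/25·(0))/(1+1/25) = 9949/10000 ≈ 0.994900
step 2 [2y] bond c/1=3/80: DF=(423159/400000 − 3/80·(0.994900))/(1+3/80) = 9837/10000 ≈ 0.983700
step 3 [3y] zero: DF = P = 9731/10000 ≈ 0.973100
step 4 [4y] bond c/1=1/16: DF=(48107/40000 − 1/16·(0.994900+0.983700+0.973100))/(1+1/16) = 9583/10000 ≈ 0.958300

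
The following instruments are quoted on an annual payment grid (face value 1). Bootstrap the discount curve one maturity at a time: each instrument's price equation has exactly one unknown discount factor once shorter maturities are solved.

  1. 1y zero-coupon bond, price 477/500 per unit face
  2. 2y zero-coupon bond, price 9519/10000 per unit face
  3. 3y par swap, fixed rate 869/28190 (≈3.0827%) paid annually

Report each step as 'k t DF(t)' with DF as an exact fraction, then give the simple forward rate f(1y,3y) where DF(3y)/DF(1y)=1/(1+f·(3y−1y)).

1 1 477/500
2 2 9519/10000
3 3 9131/10000
f(1y,3y) = ((477/500)/(9131/10000) − 1)/(2) = 409/18262 ≈ 2.2396%

step 1 [1y] zero: DF = P = 477/500 ≈ 0.954000
step 2 [2y] zero: DF = P = 9519/10000 ≈ 0.951900
step 3 [3y] swap r/1=869/28190: DF=(1 − 869/28190·(0.954000+0.951900))/(1+869/28190) = 9131/10000 ≈ 0.913100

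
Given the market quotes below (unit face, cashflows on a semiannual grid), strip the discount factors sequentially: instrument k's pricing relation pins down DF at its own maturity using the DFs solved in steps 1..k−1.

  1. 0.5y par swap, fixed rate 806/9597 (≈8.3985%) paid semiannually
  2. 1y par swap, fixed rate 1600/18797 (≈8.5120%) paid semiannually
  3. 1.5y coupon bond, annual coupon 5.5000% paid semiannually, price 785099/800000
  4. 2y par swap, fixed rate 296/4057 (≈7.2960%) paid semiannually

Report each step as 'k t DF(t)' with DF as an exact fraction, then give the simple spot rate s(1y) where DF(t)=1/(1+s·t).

1 1/2 9597/10000
2 1 23/25
3 3/2 1131/1250
4 2 2167/2500
s(1y) = (1/(23/25) − 1)/(1) = 2/23 ≈ 8.6957%

step 1 [0.5y] swap r/2=403/9597: DF=(1 − 403/9597·(0))/(1+403/9597) = 9597/10000 ≈ 0.959700
step 2 [1y] swap r/2=800/18797: DF=(1 − 800/18797·(0.959700))/(1+800/18797) = 23/25 ≈ 0.920000
step 3 [1.5y] bond c/2=11/400: DF=(785099/800000 − 11/400·(0.959700+0.920000))/(1+11/400) = 1131/1250 ≈ 0.904800
step 4 [2y] swap r/2=148/4057: DF=(1 − 148/4057·(0.959700+0.920000+0.904800))/(1+148/4057) = 2167/2500 ≈ 0.866800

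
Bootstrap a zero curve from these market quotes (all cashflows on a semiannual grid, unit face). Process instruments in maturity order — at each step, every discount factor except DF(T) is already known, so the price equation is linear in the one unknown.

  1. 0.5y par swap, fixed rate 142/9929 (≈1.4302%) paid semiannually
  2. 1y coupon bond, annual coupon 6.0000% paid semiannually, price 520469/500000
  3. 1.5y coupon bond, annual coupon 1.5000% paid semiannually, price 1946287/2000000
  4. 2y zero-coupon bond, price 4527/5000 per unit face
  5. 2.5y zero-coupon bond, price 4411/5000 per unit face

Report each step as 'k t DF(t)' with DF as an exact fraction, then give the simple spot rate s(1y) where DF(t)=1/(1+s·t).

1 1/2 9929/10000
2 1 9817/10000
3 3/2 1189/1250
4 2 4527/5000
5 5/2 4411/5000
s(1y) = (1/(9817/10000) − 1)/(1) = 183/9817 ≈ 1.8641%

step 1 [0.5y] swap r/2=71/9929: DF=(1 − 71/9929·(0))/(1+71/9929) = 9929/10000 ≈ 0.992900
step 2 [1y] bond c/2=3/100: DF=(520469/500000 − 3/100·(0.992900))/(1+3/100) = 9817/10000 ≈ 0.981700
step 3 [1.5y] bond c/2=3/400: DF=(1946287/2000000 − 3/400·(0.992900+0.981700))/(1+3/400) = 1189/1250 ≈ 0.951200
step 4 [2y] zero: DF = P = 4527/5000 ≈ 0.905400
step 5 [2.5y] zero: DF = P = 4411/5000 ≈ 0.882200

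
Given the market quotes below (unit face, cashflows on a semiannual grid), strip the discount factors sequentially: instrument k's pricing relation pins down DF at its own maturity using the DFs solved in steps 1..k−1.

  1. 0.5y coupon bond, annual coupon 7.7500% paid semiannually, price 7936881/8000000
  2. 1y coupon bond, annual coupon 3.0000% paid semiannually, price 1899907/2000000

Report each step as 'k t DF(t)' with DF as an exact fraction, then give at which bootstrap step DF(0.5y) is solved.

step 1 [0.5y] bond c/2=31/800: DF=(7936881/8000000 − 31/800·(0))/(1+31/800) = 9551/10000 ≈ 0.955100
step 2 [1y] bond c/2=3/200: DF=(1899907/2000000 − 3/200·(0.955100))/(1+3/200) = 4609/5000 ≈ 0.921800

1 1/2 9551/10000
2 1 4609/5000
DF(0.5y) is solved at step 1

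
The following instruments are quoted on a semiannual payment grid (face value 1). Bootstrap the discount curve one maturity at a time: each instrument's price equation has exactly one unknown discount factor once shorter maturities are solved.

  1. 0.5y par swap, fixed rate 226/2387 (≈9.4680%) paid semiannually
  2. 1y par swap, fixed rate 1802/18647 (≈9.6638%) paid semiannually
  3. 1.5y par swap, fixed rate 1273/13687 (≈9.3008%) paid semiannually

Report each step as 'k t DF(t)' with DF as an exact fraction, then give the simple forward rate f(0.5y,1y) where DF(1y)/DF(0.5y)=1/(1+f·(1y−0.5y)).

step 1 [0.5y] swap r/2=113/2387: DF=(1 − 113/2387·(0))/(1+113/2387) = 2387/2500 ≈ 0.954800
step 2 [1y] swap r/2=901/18647: DF=(1 − 901/18647·(0.954800))/(1+901/18647) = 9099/10000 ≈ 0.909900
step 3 [1.5y] swap r/2=1273/27374: DF=(1 − 1273/27374·(0.954800+0.909900))/(1+1273/27374) = 8727/10000 ≈ 0.872700

1 1/2 2387/2500
2 1 9099/10000
3 3/2 8727/10000
f(0.5y,1y) = ((2387/2500)/(9099/10000) − 1)/(1/2) = 898/9099 ≈ 9.8692%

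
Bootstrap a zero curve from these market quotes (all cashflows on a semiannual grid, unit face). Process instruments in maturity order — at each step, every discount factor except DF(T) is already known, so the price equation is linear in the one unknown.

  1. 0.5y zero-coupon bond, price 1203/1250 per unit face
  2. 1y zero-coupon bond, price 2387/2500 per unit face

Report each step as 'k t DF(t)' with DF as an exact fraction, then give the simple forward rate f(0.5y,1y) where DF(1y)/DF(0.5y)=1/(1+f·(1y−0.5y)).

step 1 [0.5y] zero: DF = P = 1203/1250 ≈ 0.962400
step 2 [1y] zero: DF = P = 2387/2500 ≈ 0.954800

1 1/2 1203/1250
2 1 2387/2500
f(0.5y,1y) = ((1203/1250)/(2387/2500) − 1)/(1/2) = 38/2387 ≈ 1.5920%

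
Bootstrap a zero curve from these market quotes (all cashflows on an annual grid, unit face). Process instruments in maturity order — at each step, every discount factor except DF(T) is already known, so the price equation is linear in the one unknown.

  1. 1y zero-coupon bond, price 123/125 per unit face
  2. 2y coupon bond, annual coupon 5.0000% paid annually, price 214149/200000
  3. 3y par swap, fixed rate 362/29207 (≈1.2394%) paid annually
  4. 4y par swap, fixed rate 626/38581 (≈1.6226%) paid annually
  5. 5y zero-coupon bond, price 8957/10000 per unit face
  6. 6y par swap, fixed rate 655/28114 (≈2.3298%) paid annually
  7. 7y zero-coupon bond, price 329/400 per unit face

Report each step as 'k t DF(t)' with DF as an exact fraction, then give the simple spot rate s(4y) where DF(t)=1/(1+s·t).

1 1 123/125
2 2 9729/10000
3 3 4819/5000
4 4 4687/5000
5 5 8957/10000
6 6 869/1000
7 7 329/400
s(4y) = (1/(4687/5000) − 1)/(4) = 313/18748 ≈ 1.6695%

step 1 [1y] zero: DF = P = 123/125 ≈ 0.984000
step 2 [2y] bond c/1=1/20: DF=(214149/200000 − 1/20·(0.984000))/(1+1/20) = 9729/10000 ≈ 0.972900
step 3 [3y] swap r/1=362/29207: DF=(1 − 362/29207·(0.984000+0.972900))/(1+362/29207) = 4819/5000 ≈ 0.963800
step 4 [4y] swap r/1=626/38581: DF=(1 − 626/38581·(0.984000+0.972900+0.963800))/(1+626/38581) = 4687/5000 ≈ 0.937400
step 5 [5y] zero: DF = P = 8957/10000 ≈ 0.895700
step 6 [6y] swap r/1=655/28114: DF=(1 − 655/28114·(0.984000+0.972900+0.963800+0.937400+0.895700))/(1+655/28114) = 869/1000 ≈ 0.869000
step 7 [7y] zero: DF = P = 329/400 ≈ 0.822500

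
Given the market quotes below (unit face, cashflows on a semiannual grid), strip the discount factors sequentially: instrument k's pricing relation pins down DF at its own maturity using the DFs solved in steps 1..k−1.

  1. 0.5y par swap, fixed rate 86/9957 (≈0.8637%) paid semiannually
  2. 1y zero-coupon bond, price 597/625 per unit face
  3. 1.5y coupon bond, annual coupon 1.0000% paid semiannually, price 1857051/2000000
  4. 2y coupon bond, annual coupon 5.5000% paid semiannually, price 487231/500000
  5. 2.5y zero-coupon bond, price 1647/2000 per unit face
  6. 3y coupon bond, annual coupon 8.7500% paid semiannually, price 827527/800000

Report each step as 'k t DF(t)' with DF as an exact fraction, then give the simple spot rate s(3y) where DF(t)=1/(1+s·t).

step 1 [0.5y] swap r/2=43/9957: DF=(1 − 43/9957·(0))/(1+43/9957) = 9957/10000 ≈ 0.995700
step 2 [1y] zero: DF = P = 597/625 ≈ 0.955200
step 3 [1.5y] bond c/2=1/200: DF=(1857051/2000000 − 1/200·(0.995700+0.955200))/(1+1/200) = 4571/5000 ≈ 0.914200
step 4 [2y] bond c/2=11/400: DF=(487231/500000 − 11/400·(0.995700+0.955200+0.914200))/(1+11/400) = 8717/10000 ≈ 0.871700
step 5 [2.5y] zero: DF = P = 1647/2000 ≈ 0.823500
step 6 [3y] bond c/2=7/160: DF=(827527/800000 − 7/160·(0.995700+0.955200+0.914200+0.871700+0.823500))/(1+7/160) = 7999/10000 ≈ 0.799900

1 1/2 9957/10000
2 1 597/625
3 3/2 4571/5000
4 2 8717/10000
5 5/2 1647/2000
6 3 7999/10000
s(3y) = (1/(7999/10000) − 1)/(3) = 667/7999 ≈ 8.3385%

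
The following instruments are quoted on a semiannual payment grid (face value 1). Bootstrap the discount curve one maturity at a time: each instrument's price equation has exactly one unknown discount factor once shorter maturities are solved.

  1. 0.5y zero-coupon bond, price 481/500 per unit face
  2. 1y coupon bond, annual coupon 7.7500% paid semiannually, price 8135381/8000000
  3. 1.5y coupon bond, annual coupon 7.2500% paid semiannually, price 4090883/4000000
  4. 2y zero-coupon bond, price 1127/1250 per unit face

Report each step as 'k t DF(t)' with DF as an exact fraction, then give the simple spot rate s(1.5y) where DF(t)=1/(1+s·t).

1 1/2 481/500
2 1 9431/10000
3 3/2 9203/10000
4 2 1127/1250
s(1.5y) = (1/(9203/10000) − 1)/(3/2) = 1594/27609 ≈ 5.7735%

step 1 [0.5y] zero: DF = P = 481/500 ≈ 0.962000
step 2 [1y] bond c/2=31/800: DF=(8135381/8000000 − 31/800·(0.962000))/(1+31/800) = 9431/10000 ≈ 0.943100
step 3 [1.5y] bond c/2=29/800: DF=(4090883/4000000 − 29/800·(0.962000+0.943100))/(1+29/800) = 9203/10000 ≈ 0.920300
step 4 [2y] zero: DF = P = 1127/1250 ≈ 0.901600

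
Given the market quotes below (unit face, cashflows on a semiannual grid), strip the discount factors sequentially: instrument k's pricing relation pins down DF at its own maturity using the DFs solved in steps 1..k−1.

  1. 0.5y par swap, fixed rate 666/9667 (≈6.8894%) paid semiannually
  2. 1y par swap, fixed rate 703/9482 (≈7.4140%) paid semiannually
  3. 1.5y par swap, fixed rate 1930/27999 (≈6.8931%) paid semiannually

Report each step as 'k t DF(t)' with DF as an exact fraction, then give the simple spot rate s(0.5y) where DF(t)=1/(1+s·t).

1 1/2 9667/10000
2 1 9297/10000
3 3/2 1807/2000
s(0.5y) = (1/(9667/10000) − 1)/(1/2) = 666/9667 ≈ 6.8894%

step 1 [0.5y] swap r/2=333/9667: DF=(1 − 333/9667·(0))/(1+333/9667) = 9667/10000 ≈ 0.966700
step 2 [1y] swap r/2=703/18964: DF=(1 − 703/18964·(0.966700))/(1+703/18964) = 9297/10000 ≈ 0.929700
step 3 [1.5y] swap r/2=965/27999: DF=(1 − 965/27999·(0.966700+0.929700))/(1+965/27999) = 1807/2000 ≈ 0.903500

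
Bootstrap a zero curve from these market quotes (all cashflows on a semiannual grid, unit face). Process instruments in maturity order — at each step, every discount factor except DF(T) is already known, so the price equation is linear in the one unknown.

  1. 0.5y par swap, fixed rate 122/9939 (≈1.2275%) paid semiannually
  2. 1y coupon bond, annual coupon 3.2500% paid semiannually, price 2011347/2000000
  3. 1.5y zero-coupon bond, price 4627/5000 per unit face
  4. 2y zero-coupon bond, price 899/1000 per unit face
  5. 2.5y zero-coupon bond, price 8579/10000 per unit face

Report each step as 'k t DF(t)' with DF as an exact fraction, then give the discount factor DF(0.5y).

step 1 [0.5y] swap r/2=61/9939: DF=(1 − 61/9939·(0))/(1+61/9939) = 9939/10000 ≈ 0.993900
step 2 [1y] bond c/2=13/800: DF=(2011347/2000000 − 13/800·(0.993900))/(1+13/800) = 9737/10000 ≈ 0.973700
step 3 [1.5y] zero: DF = P = 4627/5000 ≈ 0.925400
step 4 [2y] zero: DF = P = 899/1000 ≈ 0.899000
step 5 [2.5y] zero: DF = P = 8579/10000 ≈ 0.857900

1 1/2 9939/10000
2 1 9737/10000
3 3/2 4627/5000
4 2 899/1000
5 5/2 8579/10000
DF(0.5y) = 9939/10000 ≈ 0.993900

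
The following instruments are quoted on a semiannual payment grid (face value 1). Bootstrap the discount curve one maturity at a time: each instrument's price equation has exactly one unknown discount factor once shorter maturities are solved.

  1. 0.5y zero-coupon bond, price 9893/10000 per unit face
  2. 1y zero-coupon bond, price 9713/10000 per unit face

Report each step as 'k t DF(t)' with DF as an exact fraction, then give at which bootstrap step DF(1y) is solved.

step 1 [0.5y] zero: DF = P = 9893/10000 ≈ 0.989300
step 2 [1y] zero: DF = P = 9713/10000 ≈ 0.971300

1 1/2 9893/10000
2 1 9713/10000
DF(1y) is solved at step 2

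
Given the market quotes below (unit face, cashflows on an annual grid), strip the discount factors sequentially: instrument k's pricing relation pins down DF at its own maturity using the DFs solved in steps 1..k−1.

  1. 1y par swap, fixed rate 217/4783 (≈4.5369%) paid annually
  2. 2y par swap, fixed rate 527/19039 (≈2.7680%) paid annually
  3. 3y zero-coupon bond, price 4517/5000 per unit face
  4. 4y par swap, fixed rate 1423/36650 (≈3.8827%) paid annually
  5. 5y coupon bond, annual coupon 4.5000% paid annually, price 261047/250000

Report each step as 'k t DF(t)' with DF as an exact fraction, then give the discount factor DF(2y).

step 1 [1y] swap r/1=217/4783: DF=(1 − 217/4783·(0))/(1+217/4783) = 4783/5000 ≈ 0.956600
step 2 [2y] swap r/1=527/19039: DF=(1 − 527/19039·(0.956600))/(1+527/19039) = 9473/10000 ≈ 0.947300
step 3 [3y] zero: DF = P = 4517/5000 ≈ 0.903400
step 4 [4y] swap r/1=1423/36650: DF=(1 − 1423/36650·(0.956600+0.947300+0.903400))/(1+1423/36650) = 8577/10000 ≈ 0.857700
step 5 [5y] bond c/1=9/200: DF=(261047/250000 − 9/200·(0.956600+0.947300+0.903400+0.857700))/(1+9/200) = 4207/5000 ≈ 0.841400

1 1 4783/5000
2 2 9473/10000
3 3 4517/5000
4 4 8577/10000
5 5 4207/5000
DF(2y) = 9473/10000 ≈ 0.947300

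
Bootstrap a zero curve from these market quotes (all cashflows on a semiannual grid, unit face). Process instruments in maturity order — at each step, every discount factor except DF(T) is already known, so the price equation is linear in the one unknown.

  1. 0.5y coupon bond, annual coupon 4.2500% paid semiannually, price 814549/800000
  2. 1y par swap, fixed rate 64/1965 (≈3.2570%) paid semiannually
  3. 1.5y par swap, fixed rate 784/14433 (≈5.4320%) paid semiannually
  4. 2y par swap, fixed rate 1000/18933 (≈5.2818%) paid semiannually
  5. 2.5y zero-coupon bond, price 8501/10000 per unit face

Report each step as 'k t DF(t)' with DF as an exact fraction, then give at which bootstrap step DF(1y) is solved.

step 1 [0.5y] bond c/2=17/800: DF=(814549/800000 − 17/800·(0))/(1+17/800) = 997/1000 ≈ 0.997000
step 2 [1y] swap r/2=32/1965: DF=(1 − 32/1965·(0.997000))/(1+32/1965) = 121/125 ≈ 0.968000
step 3 [1.5y] swap r/2=392/14433: DF=(1 − 392/14433·(0.997000+0.968000))/(1+392/14433) = 576/625 ≈ 0.921600
step 4 [2y] swap r/2=500/18933: DF=(1 − 500/18933·(0.997000+0.968000+0.921600))/(1+500/18933) = 9/10 ≈ 0.900000
step 5 [2.5y] zero: DF = P = 8501/10000 ≈ 0.850100

1 1/2 997/1000
2 1 121/125
3 3/2 576/625
4 2 9/10
5 5/2 8501/10000
DF(1y) is solved at step 2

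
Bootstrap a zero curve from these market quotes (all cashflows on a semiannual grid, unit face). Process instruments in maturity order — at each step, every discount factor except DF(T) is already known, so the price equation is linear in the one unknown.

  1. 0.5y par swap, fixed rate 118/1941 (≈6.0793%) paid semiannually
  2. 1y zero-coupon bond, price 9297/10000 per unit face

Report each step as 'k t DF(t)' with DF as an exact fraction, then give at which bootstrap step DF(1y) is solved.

step 1 [0.5y] swap r/2=59/1941: DF=(1 − 59/1941·(0))/(1+59/1941) = 1941/2000 ≈ 0.970500
step 2 [1y] zero: DF = P = 9297/10000 ≈ 0.929700

1 1/2 1941/2000
2 1 9297/10000
DF(1y) is solved at step 2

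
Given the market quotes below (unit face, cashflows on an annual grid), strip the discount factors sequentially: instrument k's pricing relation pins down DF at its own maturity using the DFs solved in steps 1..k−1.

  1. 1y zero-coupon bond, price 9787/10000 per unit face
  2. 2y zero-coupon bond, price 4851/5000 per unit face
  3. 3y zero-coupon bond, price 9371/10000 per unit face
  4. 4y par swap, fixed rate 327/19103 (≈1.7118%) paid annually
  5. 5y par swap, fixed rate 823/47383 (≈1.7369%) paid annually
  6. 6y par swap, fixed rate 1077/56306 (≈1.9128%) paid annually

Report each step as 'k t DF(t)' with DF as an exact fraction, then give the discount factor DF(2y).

step 1 [1y] zero: DF = P = 9787/10000 ≈ 0.978700
step 2 [2y] zero: DF = P = 4851/5000 ≈ 0.970200
step 3 [3y] zero: DF = P = 9371/10000 ≈ 0.937100
step 4 [4y] swap r/1=327/19103: DF=(1 − 327/19103·(0.978700+0.970200+0.937100))/(1+327/19103) = 4673/5000 ≈ 0.934600
step 5 [5y] swap r/1=823/47383: DF=(1 − 823/47383·(0.978700+0.970200+0.937100+0.934600))/(1+823/47383) = 9177/10000 ≈ 0.917700
step 6 [6y] swap r/1=1077/56306: DF=(1 − 1077/56306·(0.978700+0.970200+0.937100+0.934600+0.917700))/(1+1077/56306) = 8923/10000 ≈ 0.892300

1 1 9787/10000
2 2 4851/5000
3 3 9371/10000
4 4 4673/5000
5 5 9177/10000
6 6 8923/10000
DF(2y) = 4851/5000 ≈ 0.970200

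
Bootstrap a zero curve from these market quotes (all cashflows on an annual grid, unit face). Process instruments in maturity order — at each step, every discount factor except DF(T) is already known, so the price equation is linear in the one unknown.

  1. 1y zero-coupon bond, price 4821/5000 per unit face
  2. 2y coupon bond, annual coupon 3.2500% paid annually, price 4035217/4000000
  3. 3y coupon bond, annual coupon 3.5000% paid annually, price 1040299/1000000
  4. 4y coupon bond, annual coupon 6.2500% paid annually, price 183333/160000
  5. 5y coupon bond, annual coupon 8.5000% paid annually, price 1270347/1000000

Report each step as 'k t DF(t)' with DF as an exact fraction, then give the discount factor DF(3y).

1 1 4821/5000
2 2 9467/10000
3 3 1881/2000
4 4 9107/10000
5 5 8761/10000
DF(3y) = 1881/2000 ≈ 0.940500

step 1 [1y] zero: DF = P = 4821/5000 ≈ 0.964200
step 2 [2y] bond c/1=13/400: DF=(4035217/4000000 − 13/400·(0.964200))/(1+13/400) = 9467/10000 ≈ 0.946700
step 3 [3y] bond c/1=7/200: DF=(1040299/1000000 − 7/200·(0.964200+0.946700))/(1+7/200) = 1881/2000 ≈ 0.940500
step 4 [4y] bond c/1=1/16: DF=(183333/160000 − 1/16·(0.964200+0.946700+0.940500))/(1+1/16) = 9107/10000 ≈ 0.910700
step 5 [5y] bond c/1=17/200: DF=(1270347/1000000 − 17/200·(0.964200+0.946700+0.940500+0.910700))/(1+17/200) = 8761/10000 ≈ 0.876100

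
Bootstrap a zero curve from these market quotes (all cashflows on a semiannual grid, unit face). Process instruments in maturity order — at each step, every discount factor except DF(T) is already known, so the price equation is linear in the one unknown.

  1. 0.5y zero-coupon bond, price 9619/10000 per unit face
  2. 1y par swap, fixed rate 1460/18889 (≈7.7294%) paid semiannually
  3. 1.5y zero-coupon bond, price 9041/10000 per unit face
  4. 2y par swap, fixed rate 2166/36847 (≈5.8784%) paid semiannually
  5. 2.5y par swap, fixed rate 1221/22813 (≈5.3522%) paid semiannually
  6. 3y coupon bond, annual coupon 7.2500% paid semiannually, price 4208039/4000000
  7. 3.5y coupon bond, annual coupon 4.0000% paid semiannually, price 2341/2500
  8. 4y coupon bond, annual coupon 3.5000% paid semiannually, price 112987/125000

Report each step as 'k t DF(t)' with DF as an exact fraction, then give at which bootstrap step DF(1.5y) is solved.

step 1 [0.5y] zero: DF = P = 9619/10000 ≈ 0.961900
step 2 [1y] swap r/2=730/18889: DF=(1 − 730/18889·(0.961900))/(1+730/18889) = 927/1000 ≈ 0.927000
step 3 [1.5y] zero: DF = P = 9041/10000 ≈ 0.904100
step 4 [2y] swap r/2=1083/36847: DF=(1 − 1083/36847·(0.961900+0.927000+0.904100))/(1+1083/36847) = 8917/10000 ≈ 0.891700
step 5 [2.5y] swap r/2=1221/45626: DF=(1 − 1221/45626·(0.961900+0.927000+0.904100+0.891700))/(1+1221/45626) = 8779/10000 ≈ 0.877900
step 6 [3y] bond c/2=29/800: DF=(4208039/4000000 − 29/800·(0.961900+0.927000+0.904100+0.891700+0.877900))/(1+29/800) = 2139/2500 ≈ 0.855600
step 7 [3.5y] bond c/2=1/50: DF=(2341/2500 − 1/50·(0.961900+0.927000+0.904100+0.891700+0.877900+0.855600))/(1+1/50) = 4059/5000 ≈ 0.811800
step 8 [4y] bond c/2=7/400: DF=(112987/125000 − 7/400·(0.961900+0.927000+0.904100+0.891700+0.877900+0.855600+0.811800))/(1+7/400) = 1953/2500 ≈ 0.781200

1 1/2 9619/10000
2 1 927/1000
3 3/2 9041/10000
4 2 8917/10000
5 5/2 8779/10000
6 3 2139/2500
7 7/2 4059/5000
8 4 1953/2500
DF(1.5y) is solved at step 3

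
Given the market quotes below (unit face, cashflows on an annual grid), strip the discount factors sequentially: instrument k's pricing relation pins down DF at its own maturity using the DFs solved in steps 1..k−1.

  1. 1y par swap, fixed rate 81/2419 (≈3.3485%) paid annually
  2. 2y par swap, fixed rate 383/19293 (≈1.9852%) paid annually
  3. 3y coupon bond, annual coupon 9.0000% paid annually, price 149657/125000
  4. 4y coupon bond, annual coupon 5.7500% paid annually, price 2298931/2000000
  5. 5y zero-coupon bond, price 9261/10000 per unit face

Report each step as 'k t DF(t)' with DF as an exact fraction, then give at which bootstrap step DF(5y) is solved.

1 1 2419/2500
2 2 9617/10000
3 3 9391/10000
4 4 931/1000
5 5 9261/10000
DF(5y) is solved at step 5

step 1 [1y] swap r/1=81/2419: DF=(1 − 81/2419·(0))/(1+81/2419) = 2419/2500 ≈ 0.967600
step 2 [2y] swap r/1=383/19293: DF=(1 − 383/19293·(0.967600))/(1+383/19293) = 9617/10000 ≈ 0.961700
step 3 [3y] bond c/1=9/100: DF=(149657/125000 − 9/100·(0.967600+0.961700))/(1+9/100) = 9391/10000 ≈ 0.939100
step 4 [4y] bond c/1=23/400: DF=(2298931/2000000 − 23/400·(0.967600+0.961700+0.939100))/(1+23/400) = 931/1000 ≈ 0.931000
step 5 [5y] zero: DF = P = 9261/10000 ≈ 0.926100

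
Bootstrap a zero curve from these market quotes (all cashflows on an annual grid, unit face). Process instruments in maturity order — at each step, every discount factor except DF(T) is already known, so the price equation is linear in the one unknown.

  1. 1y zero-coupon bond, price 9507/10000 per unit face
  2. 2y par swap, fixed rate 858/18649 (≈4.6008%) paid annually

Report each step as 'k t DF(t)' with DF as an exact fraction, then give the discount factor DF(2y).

1 1 9507/10000
2 2 4571/5000
DF(2y) = 4571/5000 ≈ 0.914200

step 1 [1y] zero: DF = P = 9507/10000 ≈ 0.950700
step 2 [2y] swap r/1=858/18649: DF=(1 − 858/18649·(0.950700))/(1+858/18649) = 4571/5000 ≈ 0.914200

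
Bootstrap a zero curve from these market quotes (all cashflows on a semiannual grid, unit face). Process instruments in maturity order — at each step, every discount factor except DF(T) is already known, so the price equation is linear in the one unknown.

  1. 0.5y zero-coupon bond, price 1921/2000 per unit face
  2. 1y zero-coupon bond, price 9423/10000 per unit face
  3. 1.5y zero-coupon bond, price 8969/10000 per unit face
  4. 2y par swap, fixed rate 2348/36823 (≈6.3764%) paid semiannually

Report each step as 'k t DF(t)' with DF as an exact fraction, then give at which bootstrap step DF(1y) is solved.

1 1/2 1921/2000
2 1 9423/10000
3 3/2 8969/10000
4 2 4413/5000
DF(1y) is solved at step 2

step 1 [0.5y] zero: DF = P = 1921/2000 ≈ 0.960500
step 2 [1y] zero: DF = P = 9423/10000 ≈ 0.942300
step 3 [1.5y] zero: DF = P = 8969/10000 ≈ 0.896900
step 4 [2y] swap r/2=1174/36823: DF=(1 − 1174/36823·(0.960500+0.942300+0.896900))/(1+1174/36823) = 4413/5000 ≈ 0.882600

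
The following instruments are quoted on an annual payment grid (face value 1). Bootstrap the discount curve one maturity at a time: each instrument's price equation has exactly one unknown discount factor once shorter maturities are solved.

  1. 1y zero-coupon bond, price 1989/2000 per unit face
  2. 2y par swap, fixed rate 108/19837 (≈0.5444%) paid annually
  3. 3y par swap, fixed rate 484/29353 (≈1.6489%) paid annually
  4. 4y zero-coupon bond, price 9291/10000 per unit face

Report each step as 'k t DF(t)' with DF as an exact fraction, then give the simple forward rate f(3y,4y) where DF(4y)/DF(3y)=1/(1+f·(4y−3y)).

1 1 1989/2000
2 2 2473/2500
3 3 2379/2500
4 4 9291/10000
f(3y,4y) = ((2379/2500)/(9291/10000) − 1)/(1) = 75/3097 ≈ 2.4217%

step 1 [1y] zero: DF = P = 1989/2000 ≈ 0.994500
step 2 [2y] swap r/1=108/19837: DF=(1 − 108/19837·(0.994500))/(1+108/19837) = 2473/2500 ≈ 0.989200
step 3 [3y] swap r/1=484/29353: DF=(1 − 484/29353·(0.994500+0.989200))/(1+484/29353) = 2379/2500 ≈ 0.951600
step 4 [4y] zero: DF = P = 9291/10000 ≈ 0.929100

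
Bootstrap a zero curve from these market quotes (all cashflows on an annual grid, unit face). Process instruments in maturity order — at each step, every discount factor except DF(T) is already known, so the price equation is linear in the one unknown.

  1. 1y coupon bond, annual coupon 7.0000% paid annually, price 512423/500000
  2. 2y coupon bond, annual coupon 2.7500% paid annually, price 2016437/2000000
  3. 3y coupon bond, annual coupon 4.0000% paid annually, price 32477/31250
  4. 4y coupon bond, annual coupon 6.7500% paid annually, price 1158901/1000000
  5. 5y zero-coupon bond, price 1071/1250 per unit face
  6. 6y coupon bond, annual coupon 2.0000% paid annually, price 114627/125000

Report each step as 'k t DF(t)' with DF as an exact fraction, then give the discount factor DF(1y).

1 1 4789/5000
2 2 2389/2500
3 3 9257/10000
4 4 9061/10000
5 5 1071/1250
6 6 1011/1250
DF(1y) = 4789/5000 ≈ 0.957800

step 1 [1y] bond c/1=7/100: DF=(512423/500000 − 7/100·(0))/(1+7/100) = 4789/5000 ≈ 0.957800
step 2 [2y] bond c/1=11/400: DF=(2016437/2000000 − 11/400·(0.957800))/(1+11/400) = 2389/2500 ≈ 0.955600
step 3 [3y] bond c/1=1/25: DF=(32477/31250 − 1/25·(0.957800+0.955600))/(1+1/25) = 9257/10000 ≈ 0.925700
step 4 [4y] bond c/1=27/400: DF=(1158901/1000000 − 27/400·(0.957800+0.955600+0.925700))/(1+27/400) = 9061/10000 ≈ 0.906100
step 5 [5y] zero: DF = P = 1071/1250 ≈ 0.856800
step 6 [6y] bond c/1=1/50: DF=(114627/125000 − 1/50·(0.957800+0.955600+0.925700+0.906100+0.856800))/(1+1/50) = 1011/1250 ≈ 0.808800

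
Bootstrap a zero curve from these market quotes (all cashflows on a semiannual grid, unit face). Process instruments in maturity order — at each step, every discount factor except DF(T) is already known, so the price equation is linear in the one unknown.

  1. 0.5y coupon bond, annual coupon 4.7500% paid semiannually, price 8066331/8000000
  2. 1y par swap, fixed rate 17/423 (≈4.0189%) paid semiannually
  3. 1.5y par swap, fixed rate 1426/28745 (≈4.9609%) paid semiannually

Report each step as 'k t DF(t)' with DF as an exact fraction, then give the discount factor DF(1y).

step 1 [0.5y] bond c/2=19/800: DF=(8066331/8000000 − 19/800·(0))/(1+19/800) = 9849/10000 ≈ 0.984900
step 2 [1y] swap r/2=17/846: DF=(1 − 17/846·(0.984900))/(1+17/846) = 9609/10000 ≈ 0.960900
step 3 [1.5y] swap r/2=713/28745: DF=(1 − 713/28745·(0.984900+0.960900))/(1+713/28745) = 9287/10000 ≈ 0.928700

1 1/2 9849/10000
2 1 9609/10000
3 3/2 9287/10000
DF(1y) = 9609/10000 ≈ 0.960900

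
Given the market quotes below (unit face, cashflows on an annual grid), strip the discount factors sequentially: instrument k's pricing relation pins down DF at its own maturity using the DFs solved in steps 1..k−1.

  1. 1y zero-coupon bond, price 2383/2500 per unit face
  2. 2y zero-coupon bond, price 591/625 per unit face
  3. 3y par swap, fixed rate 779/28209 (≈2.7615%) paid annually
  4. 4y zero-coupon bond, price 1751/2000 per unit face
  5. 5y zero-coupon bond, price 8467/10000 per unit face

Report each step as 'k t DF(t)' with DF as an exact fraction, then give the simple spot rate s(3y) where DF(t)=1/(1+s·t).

1 1 2383/2500
2 2 591/625
3 3 9221/10000
4 4 1751/2000
5 5 8467/10000
s(3y) = (1/(9221/10000) − 1)/(3) = 779/27663 ≈ 2.8160%

step 1 [1y] zero: DF = P = 2383/2500 ≈ 0.953200
step 2 [2y] zero: DF = P = 591/625 ≈ 0.945600
step 3 [3y] swap r/1=779/28209: DF=(1 − 779/28209·(0.953200+0.945600))/(1+779/28209) = 9221/10000 ≈ 0.922100
step 4 [4y] zero: DF = P = 1751/2000 ≈ 0.875500
step 5 [5y] zero: DF = P = 8467/10000 ≈ 0.846700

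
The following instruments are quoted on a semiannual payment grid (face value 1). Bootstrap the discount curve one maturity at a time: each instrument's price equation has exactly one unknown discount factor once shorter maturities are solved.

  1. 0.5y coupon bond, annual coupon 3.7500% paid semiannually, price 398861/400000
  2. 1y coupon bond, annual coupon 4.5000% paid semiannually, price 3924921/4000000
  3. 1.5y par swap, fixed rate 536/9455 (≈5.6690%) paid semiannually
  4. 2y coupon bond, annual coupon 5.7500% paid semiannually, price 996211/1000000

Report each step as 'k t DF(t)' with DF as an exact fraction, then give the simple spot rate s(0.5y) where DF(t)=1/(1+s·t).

step 1 [0.5y] bond c/2=3/160: DF=(398861/400000 − 3/160·(0))/(1+3/160) = 2447/2500 ≈ 0.978800
step 2 [1y] bond c/2=9/400: DF=(3924921/4000000 − 9/400·(0.978800))/(1+9/400) = 9381/10000 ≈ 0.938100
step 3 [1.5y] swap r/2=268/9455: DF=(1 − 268/9455·(0.978800+0.938100))/(1+268/9455) = 2299/2500 ≈ 0.919600
step 4 [2y] bond c/2=23/800: DF=(996211/1000000 − 23/800·(0.978800+0.938100+0.919600))/(1+23/800) = 8891/10000 ≈ 0.889100

1 1/2 2447/2500
2 1 9381/10000
3 3/2 2299/2500
4 2 8891/10000
s(0.5y) = (1/(2447/2500) − 1)/(1/2) = 106/2447 ≈ 4.3318%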